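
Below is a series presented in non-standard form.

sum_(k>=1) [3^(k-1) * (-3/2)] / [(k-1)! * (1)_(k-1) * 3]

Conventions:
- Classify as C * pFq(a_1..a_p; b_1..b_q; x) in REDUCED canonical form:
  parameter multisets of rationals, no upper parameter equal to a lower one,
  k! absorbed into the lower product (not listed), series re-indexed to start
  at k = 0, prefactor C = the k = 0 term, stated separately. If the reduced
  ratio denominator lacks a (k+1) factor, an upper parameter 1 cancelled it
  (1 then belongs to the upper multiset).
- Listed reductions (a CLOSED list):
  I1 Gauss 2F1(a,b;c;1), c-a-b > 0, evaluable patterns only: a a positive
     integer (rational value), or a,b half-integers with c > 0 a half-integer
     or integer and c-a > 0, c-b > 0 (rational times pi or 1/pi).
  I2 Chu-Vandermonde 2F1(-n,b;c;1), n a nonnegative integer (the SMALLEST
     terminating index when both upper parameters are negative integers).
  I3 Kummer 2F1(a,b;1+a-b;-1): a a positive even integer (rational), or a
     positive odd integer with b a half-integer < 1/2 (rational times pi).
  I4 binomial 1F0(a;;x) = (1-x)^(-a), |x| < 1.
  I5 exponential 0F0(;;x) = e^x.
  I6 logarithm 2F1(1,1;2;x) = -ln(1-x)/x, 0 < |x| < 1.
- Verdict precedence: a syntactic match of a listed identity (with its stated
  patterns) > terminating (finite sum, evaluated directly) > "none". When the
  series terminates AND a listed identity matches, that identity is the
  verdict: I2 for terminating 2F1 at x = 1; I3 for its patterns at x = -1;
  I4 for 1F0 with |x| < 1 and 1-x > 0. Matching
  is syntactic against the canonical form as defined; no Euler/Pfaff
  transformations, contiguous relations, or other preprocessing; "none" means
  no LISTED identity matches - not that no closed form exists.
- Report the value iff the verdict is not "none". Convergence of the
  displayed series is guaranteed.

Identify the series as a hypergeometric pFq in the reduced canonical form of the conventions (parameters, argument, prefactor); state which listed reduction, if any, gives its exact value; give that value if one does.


The series (x = 3) is 0F1: upper {-}, lower {1}, prefactor -1/2. Verdict: none (x = 3): each listed identity misses the multisets {-} ; {1}.

Key step: with t_0 = -1/2, the constant factors (C = -1/2) combine into one prefactor.
Consecutive-term ratio: r(k) = 3 * 1 / [(k+1) (k+1)] - rational in k. x = 3; t_0 = -1/2; negate the roots.


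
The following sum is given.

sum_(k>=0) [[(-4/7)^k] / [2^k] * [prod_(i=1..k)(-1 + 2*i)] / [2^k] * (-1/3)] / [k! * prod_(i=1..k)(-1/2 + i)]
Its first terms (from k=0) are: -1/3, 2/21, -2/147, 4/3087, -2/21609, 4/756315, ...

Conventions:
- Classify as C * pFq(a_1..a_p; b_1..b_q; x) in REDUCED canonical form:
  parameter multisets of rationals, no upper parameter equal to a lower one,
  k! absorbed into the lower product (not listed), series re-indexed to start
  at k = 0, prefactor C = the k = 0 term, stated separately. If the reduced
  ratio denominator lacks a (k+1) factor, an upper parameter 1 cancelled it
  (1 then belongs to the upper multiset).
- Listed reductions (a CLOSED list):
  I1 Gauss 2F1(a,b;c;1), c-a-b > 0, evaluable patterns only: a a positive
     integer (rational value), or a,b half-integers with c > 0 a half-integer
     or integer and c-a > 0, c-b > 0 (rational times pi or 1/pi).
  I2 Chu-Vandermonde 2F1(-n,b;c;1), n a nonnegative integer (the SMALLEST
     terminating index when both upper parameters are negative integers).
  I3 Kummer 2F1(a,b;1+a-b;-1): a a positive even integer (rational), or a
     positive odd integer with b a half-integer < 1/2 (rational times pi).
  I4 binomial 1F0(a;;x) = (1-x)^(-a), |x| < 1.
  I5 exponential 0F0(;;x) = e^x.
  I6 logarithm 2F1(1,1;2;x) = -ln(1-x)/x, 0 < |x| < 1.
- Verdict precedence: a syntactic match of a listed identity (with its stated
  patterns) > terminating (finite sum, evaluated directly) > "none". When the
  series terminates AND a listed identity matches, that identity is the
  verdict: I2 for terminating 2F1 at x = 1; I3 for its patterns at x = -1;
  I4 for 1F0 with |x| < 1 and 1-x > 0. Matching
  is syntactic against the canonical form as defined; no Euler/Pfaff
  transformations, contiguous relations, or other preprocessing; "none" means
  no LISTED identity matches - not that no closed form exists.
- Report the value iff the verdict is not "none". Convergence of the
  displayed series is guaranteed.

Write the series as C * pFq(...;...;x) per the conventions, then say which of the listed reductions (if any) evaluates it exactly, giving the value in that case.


Canonical form: C = -1/3 times 0F0 with upper {-}, lower {-}, x = -2/7. Verdict: the exponential series (I5) fires (the 0F0 exponential series at x = -2/7). Value: (-1/3) * e^(-2/7).

Structural cue: t_0 being -1/3, the parameter 1/2 appears in both the upper and lower lists and cancels.
Consecutive-term ratio: r(k) = (-2/7) * 1 / [(k+1)] ; factor over Q: parameters, x = (-2/7), and C = -1/3.


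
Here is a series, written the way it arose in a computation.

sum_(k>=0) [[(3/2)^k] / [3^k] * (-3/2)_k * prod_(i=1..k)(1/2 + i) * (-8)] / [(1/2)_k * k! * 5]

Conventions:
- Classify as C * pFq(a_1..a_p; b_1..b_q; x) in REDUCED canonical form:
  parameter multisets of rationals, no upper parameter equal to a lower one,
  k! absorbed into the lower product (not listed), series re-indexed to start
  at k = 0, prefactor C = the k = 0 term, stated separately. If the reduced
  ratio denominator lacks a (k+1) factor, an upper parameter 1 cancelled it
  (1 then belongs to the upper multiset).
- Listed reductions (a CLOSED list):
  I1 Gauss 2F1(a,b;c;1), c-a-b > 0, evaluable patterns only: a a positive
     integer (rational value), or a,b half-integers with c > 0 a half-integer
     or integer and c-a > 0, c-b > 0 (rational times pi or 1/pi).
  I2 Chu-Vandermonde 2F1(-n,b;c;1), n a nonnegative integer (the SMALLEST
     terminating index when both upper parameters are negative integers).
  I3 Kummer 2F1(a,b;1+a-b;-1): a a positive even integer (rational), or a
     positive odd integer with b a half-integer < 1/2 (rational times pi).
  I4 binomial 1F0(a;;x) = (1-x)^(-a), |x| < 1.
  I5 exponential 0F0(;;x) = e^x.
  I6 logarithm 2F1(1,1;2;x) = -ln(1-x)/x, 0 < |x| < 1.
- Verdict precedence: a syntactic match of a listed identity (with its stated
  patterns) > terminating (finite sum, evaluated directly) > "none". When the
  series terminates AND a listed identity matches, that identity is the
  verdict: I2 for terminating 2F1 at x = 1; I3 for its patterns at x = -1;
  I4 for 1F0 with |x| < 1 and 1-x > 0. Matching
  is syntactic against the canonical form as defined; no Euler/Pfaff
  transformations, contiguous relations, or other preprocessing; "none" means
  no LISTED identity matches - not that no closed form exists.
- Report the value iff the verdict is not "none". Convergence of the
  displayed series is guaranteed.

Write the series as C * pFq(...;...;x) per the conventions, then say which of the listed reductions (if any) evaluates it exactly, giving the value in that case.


Structural cue: x = (1/2) and the constant factors (prefactor -8/5) combine into one prefactor.
Ratio: r(k) = (1/2) * (k-3/2) (k+3/2) / [(k+1/2) (k+1)] - poly over poly, x = (1/2) from leading terms; C = -8/5 at k = 0.

The series (x = 1/2) is 2F1: upper {-3/2, 3/2}, lower {1/2}, prefactor -8/5. Verdict: none. A 2F1 with upper {-3/2, 3/2} fits none of I1-I6 at x = 1/2; the sum runs forever.


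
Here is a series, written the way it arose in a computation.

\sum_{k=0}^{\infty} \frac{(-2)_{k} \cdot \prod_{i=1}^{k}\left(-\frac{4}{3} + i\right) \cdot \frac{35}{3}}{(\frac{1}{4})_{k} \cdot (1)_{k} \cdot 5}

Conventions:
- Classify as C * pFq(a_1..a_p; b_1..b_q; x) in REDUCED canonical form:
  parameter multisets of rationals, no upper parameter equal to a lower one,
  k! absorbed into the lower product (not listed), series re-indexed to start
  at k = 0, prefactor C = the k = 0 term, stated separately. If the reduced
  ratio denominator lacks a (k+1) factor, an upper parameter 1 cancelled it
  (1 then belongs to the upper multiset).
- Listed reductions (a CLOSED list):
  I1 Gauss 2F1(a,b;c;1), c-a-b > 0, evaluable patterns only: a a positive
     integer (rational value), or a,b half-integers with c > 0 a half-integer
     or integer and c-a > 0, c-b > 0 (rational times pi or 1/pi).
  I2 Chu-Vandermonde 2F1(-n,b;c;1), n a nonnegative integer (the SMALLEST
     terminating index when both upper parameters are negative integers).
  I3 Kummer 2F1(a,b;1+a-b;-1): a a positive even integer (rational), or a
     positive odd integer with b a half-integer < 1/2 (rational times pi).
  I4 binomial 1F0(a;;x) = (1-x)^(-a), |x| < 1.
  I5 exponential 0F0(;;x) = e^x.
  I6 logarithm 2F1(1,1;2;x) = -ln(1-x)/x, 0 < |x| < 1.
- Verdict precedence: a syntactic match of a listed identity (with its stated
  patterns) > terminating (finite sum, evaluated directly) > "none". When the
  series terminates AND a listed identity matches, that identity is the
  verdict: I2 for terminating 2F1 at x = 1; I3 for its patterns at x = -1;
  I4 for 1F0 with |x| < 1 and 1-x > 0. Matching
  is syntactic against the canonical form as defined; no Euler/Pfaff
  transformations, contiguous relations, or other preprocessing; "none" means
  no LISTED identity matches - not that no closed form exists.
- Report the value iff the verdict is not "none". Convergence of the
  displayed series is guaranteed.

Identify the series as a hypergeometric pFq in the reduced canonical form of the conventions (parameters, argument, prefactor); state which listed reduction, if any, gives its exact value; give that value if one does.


Reduced: x = 1, 2F1, upper = {-2, -\frac{1}{3}}, lower = {\frac{1}{4}}, C = \frac{7}{3}. Verdict (x = 1): Chu-Vandermonde (I2) applies (terminating 2F1 at x = 1 with n = 2, b = -1/3, c = \frac{1}{4}). Its exact value is \frac{931}{135}.

The tell: with t_0 = \frac{7}{3}, the running product (C = 7/3) telescopes to a rising factorial.
Ratio: r(k) = 1 * (k-2) (k-\frac{1}{3}) / [(k+\frac{1}{4}) (k+1)] ; factor over Q: parameters, x = 1, and C = \frac{7}{3}.


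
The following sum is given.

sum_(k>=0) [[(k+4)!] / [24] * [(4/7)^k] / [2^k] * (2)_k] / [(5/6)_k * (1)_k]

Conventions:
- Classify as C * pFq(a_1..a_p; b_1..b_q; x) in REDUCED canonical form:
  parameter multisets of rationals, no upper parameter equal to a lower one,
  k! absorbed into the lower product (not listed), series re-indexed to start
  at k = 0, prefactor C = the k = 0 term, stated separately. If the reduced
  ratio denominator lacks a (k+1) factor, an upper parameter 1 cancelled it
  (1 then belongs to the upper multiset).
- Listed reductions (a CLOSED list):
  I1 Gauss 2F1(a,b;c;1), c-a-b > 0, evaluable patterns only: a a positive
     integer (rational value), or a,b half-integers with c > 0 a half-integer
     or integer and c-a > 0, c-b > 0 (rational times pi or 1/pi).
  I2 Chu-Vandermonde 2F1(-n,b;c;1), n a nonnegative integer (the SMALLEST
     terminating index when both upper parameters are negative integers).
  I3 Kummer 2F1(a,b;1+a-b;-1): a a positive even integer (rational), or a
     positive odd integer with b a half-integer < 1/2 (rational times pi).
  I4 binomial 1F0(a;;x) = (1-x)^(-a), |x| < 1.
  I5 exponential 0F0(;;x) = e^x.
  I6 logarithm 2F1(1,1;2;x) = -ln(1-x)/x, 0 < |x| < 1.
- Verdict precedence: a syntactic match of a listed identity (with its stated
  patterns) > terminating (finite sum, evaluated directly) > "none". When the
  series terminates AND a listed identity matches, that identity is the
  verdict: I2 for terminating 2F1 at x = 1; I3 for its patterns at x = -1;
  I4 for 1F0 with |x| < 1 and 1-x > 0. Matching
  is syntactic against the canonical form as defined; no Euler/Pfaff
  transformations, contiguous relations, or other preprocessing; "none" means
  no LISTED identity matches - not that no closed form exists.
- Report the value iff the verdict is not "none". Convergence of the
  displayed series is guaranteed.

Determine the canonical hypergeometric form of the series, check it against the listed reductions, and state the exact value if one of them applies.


With C = 1: the canonical form is 2F1(2, 5; 5/6; 2/7). Verdict: none - this 2F1 at x = 2/7 matches no listed pattern, and upper {2, 5} holds no stopper.

Key observation: t_0 = 1 here, and (1)_k (C = 1) is k! itself.
Term ratio: r(k) = (2/7) * (k+2) (k+5) / [(k+5/6) (k+1)] - poly over poly, x = (2/7) from leading terms; C = 1 at k = 0.


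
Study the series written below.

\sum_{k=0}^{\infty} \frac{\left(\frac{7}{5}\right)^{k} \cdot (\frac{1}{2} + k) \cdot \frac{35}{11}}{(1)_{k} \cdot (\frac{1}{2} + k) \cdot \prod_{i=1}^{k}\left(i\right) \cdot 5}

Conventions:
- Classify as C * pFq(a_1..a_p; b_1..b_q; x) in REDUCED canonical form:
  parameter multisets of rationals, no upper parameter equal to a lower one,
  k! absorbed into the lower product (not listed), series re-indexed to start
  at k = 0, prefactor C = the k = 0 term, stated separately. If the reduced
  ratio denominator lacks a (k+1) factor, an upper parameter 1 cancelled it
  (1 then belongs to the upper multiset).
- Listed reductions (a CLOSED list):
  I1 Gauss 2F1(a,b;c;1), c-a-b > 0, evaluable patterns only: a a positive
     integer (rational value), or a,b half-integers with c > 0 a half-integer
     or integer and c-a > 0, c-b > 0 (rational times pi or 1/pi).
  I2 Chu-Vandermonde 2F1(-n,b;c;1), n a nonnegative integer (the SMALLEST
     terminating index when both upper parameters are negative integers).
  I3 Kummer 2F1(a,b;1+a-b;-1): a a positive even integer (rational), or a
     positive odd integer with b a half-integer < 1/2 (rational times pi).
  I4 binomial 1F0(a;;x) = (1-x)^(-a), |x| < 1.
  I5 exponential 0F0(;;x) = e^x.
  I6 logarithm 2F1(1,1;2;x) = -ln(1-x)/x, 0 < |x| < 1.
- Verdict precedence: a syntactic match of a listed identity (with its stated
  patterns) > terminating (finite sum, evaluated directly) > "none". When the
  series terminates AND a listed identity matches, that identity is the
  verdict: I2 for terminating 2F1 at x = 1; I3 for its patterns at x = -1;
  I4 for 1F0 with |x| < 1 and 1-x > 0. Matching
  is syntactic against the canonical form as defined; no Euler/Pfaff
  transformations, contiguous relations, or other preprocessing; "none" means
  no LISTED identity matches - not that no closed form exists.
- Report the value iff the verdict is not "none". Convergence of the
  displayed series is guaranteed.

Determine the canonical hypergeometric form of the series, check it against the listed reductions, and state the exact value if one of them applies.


Reduced: x = \frac{7}{5}, 0F1, upper = {-}, lower = {1}, C = \frac{7}{11}. Verdict: none. No listed pattern accepts 0F1(-; 1; \frac{7}{5}).

Structural cue: from the first term \frac{7}{11}: the constant factors (prefactor 7/11) combine into one prefactor.
Ratio: r(k) = \frac{7}{5} * 1 / [(k+1) (k+1)] ; factor over Q: parameters, x = \frac{7}{5}, and C = \frac{7}{11}.


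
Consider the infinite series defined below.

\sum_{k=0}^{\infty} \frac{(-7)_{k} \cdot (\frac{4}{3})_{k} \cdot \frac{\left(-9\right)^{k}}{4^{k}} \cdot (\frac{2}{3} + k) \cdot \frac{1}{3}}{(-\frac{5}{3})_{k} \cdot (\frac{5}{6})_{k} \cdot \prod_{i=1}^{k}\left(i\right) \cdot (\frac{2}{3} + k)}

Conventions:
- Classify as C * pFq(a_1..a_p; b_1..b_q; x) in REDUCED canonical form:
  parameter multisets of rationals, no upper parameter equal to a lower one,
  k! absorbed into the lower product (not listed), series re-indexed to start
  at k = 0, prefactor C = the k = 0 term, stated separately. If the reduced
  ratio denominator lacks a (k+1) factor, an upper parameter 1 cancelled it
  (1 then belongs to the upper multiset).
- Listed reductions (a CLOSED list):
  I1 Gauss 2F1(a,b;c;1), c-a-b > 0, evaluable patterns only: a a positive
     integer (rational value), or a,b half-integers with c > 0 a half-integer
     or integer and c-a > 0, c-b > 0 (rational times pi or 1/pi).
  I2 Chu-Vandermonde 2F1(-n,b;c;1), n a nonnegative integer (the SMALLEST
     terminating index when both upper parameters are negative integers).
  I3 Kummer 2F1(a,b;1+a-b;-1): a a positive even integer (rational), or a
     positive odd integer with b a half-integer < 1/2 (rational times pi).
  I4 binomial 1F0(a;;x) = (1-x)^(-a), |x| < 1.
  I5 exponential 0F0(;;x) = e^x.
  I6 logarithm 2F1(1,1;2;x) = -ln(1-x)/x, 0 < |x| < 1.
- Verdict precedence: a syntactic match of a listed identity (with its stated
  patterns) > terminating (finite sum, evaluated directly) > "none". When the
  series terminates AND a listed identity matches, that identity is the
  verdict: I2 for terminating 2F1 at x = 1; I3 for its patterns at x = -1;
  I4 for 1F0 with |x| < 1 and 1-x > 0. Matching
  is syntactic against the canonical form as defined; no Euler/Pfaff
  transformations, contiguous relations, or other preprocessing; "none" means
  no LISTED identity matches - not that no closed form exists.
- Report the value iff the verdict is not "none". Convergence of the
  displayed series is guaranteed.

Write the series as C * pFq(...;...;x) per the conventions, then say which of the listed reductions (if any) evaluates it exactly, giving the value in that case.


First insight: from the first term \frac{1}{3}: the two geometric factors (C = 1/3, x = -9/4) combine into one argument.
Consecutive-term ratio: r(k) = -\frac{9}{4} * (k-7) (k+\frac{4}{3}) / [(k-\frac{5}{3}) (k+\frac{5}{6}) (k+1)] - rational; roots negated = parameters, x = -\frac{9}{4}, C = \frac{1}{3}.

The series (x = -\frac{9}{4}) is 2F2: upper {-7, \frac{4}{3}}, lower {-\frac{5}{3}, \frac{5}{6}}, prefactor \frac{1}{3}. Verdict: terminating - no listed pattern fits, but -7 in the upper list cuts the series at k = 7; direct evaluation. Its exact value is \frac{833911985644411}{214783338000}.


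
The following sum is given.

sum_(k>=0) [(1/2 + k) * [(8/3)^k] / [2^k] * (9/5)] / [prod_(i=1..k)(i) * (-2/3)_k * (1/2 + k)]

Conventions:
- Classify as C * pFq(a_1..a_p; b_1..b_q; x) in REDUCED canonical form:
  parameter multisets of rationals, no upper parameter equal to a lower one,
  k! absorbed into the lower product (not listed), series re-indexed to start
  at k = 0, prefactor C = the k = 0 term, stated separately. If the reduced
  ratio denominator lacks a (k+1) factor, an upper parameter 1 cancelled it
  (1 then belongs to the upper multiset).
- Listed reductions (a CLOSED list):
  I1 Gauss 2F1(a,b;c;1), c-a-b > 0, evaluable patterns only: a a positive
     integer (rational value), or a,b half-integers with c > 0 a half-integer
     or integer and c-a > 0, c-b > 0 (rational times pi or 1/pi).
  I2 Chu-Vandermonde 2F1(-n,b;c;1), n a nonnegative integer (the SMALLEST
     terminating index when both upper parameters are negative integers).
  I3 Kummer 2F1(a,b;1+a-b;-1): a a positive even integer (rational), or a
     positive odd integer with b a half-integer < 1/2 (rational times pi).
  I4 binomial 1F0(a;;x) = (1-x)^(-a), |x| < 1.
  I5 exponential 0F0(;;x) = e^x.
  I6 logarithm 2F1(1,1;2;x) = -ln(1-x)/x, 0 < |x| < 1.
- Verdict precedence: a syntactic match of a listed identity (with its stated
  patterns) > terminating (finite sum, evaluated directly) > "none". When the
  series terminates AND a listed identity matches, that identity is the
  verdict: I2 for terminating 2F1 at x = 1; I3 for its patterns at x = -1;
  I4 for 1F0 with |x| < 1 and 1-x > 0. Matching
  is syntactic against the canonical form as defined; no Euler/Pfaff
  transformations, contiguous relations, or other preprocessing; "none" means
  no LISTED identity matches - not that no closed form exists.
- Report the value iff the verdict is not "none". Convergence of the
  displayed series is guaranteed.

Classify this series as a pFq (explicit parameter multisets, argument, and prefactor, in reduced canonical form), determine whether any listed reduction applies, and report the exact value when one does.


First insight: x = (4/3) and the two k-th powers (C = 9/5) combine into one argument.
Term ratio: r(k) = (4/3) * 1 / [(k-2/3) (k+1)] - rational in k, leading ratio (4/3); with t_0 = 9/5, classification follows.

At argument 4/3: a 0F1 with upper {-}, lower {-2/3}, scaled by C = 9/5. Verdict: none. A 0F1 with upper {-} fits none of I1-I6 at x = 4/3; the sum runs forever.


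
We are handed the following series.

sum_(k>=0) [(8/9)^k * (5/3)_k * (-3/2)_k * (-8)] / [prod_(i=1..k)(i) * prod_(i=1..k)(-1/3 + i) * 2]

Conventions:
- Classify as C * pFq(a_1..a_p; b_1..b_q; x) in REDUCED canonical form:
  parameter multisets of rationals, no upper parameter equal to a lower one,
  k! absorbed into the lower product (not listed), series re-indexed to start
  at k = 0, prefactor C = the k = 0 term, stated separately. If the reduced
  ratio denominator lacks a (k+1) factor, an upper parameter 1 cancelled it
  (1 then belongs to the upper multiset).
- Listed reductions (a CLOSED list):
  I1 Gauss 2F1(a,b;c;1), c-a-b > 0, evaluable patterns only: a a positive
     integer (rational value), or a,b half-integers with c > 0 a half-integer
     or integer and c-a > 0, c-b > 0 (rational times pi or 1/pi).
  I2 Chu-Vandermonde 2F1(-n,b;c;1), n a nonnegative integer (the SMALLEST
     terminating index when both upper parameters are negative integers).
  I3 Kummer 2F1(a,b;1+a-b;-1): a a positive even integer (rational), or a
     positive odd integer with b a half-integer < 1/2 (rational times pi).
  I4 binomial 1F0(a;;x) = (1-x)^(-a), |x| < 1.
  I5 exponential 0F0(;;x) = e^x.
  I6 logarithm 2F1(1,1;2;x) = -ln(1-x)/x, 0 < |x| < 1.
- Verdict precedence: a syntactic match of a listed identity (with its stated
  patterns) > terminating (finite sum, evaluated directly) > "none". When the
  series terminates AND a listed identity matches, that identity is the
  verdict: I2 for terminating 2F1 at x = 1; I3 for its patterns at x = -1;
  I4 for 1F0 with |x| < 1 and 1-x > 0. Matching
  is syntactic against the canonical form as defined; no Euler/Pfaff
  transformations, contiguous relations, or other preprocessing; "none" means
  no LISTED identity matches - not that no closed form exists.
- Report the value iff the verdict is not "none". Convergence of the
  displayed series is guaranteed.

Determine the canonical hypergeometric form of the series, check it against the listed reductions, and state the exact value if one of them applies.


First insight: x = (8/9) and the product of the first k integers (C = -4, x = 8/9) is k!.
Adjacent-term ratio: r(k) = (8/9) * (k-3/2) (k+5/3) / [(k+2/3) (k+1)] - rational in k, leading ratio (8/9); with t_0 = -4, classification follows.

With C = -4: the canonical form is 2F1(-3/2, 5/3; 2/3; 8/9). Verdict: no listed reduction: x = 8/9 and upper {-3/2, 5/3} fail every I1-I6 pattern.


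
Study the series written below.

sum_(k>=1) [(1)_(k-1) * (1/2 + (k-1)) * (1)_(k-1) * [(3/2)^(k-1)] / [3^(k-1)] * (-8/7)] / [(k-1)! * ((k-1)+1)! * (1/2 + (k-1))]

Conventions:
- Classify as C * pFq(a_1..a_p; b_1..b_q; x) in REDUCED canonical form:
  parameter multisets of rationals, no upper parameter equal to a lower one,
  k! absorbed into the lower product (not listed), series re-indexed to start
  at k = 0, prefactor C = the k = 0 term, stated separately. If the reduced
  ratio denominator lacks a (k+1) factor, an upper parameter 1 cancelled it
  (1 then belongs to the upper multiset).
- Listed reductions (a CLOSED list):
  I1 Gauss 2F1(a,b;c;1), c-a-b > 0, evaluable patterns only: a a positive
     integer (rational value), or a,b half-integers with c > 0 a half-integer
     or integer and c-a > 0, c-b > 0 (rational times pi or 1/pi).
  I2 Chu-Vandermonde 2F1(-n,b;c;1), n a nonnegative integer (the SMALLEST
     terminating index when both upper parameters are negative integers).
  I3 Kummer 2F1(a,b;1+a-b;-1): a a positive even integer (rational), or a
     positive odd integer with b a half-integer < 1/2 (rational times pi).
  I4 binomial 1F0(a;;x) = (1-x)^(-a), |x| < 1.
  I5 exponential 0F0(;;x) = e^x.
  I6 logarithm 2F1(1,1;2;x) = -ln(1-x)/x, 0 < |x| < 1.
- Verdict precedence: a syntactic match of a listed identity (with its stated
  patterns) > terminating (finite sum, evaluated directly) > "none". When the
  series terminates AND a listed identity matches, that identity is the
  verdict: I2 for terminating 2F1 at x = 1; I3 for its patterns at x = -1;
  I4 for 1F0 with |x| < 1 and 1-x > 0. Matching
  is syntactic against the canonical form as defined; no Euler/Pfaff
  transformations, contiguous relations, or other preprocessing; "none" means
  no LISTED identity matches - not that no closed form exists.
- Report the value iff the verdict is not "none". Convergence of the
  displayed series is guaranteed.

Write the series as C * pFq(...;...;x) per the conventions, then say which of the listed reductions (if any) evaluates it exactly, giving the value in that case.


This is -8/7 * 2F1(1, 1; 2; 1/2) in reduced canonical form. Verdict: this is the logarithmic series (I6) (the logarithm: parameters (1,1;2), x = 1/2). Its exact value is (16/7) * ln(1/2).

First insight: x = (1/2) and the two k-th powers (C = -8/7) combine into one argument.
Consecutive-term ratio: r(k) = (1/2) * (k+1) (k+1) / [(k+2) (k+1)] - rational; roots negated = parameters, x = (1/2), C = -8/7.


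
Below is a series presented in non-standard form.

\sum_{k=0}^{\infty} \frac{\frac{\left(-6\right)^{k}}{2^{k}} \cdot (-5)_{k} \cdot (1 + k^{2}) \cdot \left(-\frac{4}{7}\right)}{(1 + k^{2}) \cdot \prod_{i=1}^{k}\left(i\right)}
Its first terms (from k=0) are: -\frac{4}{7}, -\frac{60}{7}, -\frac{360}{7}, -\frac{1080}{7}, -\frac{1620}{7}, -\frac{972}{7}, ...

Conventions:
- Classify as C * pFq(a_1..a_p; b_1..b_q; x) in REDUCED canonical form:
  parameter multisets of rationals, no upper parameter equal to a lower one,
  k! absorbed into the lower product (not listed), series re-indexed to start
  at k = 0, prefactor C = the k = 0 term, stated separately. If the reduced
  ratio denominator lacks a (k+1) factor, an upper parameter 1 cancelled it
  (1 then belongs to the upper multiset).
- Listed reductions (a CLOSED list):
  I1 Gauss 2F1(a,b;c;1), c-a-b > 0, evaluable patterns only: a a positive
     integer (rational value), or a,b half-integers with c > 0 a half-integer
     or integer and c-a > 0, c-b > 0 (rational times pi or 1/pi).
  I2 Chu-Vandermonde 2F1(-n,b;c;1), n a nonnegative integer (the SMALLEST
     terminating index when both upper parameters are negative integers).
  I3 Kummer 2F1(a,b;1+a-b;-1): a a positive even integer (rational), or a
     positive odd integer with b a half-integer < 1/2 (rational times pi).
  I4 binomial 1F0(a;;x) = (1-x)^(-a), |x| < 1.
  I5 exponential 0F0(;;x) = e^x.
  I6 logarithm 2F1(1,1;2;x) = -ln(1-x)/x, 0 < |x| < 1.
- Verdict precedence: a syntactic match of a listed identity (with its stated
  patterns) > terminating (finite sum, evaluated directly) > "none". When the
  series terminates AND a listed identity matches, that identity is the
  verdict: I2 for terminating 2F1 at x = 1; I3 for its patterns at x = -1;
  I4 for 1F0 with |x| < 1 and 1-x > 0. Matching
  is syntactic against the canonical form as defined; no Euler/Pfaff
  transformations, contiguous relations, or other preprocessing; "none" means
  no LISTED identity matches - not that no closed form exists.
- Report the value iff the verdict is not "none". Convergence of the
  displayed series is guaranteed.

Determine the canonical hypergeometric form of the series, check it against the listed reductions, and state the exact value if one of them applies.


x = -3 here; the reduced form reads 1F0, upper {-5}, lower {-}, C = -\frac{4}{7}. Verdict: terminating at k = 5: the factor (-5)_k kills every later term; summing the 6 survivors is exact. Exact value: -\frac{4096}{7}.

Structural cue: t_0 = -\frac{4}{7} here, and k^2 + 1 divides numerator and denominator alike; C = -4/7, x = -3 after cancelling.
Adjacent-term ratio: r(k) = -3 * (k-5) / [(k+1)] - rational; roots negated = parameters, x = -3, C = -\frac{4}{7}.


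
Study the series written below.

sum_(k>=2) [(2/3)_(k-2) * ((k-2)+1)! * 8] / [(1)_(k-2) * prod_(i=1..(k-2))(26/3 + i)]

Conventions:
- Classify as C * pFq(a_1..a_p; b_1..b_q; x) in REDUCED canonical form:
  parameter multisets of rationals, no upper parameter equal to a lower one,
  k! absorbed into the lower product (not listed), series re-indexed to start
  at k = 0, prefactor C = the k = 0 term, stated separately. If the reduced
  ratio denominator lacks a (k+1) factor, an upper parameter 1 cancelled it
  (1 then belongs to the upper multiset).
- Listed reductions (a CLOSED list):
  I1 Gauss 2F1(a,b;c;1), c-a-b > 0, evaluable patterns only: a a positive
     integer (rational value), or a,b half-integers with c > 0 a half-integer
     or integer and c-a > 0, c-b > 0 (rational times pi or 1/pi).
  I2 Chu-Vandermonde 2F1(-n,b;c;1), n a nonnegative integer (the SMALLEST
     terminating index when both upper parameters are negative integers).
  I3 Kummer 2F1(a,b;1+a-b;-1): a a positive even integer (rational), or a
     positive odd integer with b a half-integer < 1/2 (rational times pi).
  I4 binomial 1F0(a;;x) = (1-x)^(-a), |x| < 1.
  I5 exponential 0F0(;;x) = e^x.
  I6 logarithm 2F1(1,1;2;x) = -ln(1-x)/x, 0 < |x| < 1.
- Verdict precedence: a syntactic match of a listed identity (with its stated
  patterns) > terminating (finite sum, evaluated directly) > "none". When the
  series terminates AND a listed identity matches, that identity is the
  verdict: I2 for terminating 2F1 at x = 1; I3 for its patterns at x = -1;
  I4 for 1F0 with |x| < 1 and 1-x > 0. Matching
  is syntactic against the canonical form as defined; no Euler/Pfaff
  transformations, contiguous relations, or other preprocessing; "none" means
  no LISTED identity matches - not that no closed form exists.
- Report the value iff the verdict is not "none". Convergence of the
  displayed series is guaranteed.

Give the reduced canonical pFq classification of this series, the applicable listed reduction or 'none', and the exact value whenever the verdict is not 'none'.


Classification (C = 8): 2F1 with upper {2/3, 2}, lower {29/3}, argument x = 1. Verdict (x = 1): Gauss's theorem (I1) applies (x = 1: the Gamma ratio telescopes since c-a-b = 7 > 0 and a = 2 in Z>0). Value: 598/63.

The tell: with t_0 = 8, the factorial ratio (C = 8, x = 1) (k+a-1)!/(a-1)! is a rising factorial (a)_k.
Consecutive-term ratio: r(k) = 1 * (k+2/3) (k+2) / [(k+29/3) (k+1)] - rational in k. x = 1; t_0 = 8; negate the roots.


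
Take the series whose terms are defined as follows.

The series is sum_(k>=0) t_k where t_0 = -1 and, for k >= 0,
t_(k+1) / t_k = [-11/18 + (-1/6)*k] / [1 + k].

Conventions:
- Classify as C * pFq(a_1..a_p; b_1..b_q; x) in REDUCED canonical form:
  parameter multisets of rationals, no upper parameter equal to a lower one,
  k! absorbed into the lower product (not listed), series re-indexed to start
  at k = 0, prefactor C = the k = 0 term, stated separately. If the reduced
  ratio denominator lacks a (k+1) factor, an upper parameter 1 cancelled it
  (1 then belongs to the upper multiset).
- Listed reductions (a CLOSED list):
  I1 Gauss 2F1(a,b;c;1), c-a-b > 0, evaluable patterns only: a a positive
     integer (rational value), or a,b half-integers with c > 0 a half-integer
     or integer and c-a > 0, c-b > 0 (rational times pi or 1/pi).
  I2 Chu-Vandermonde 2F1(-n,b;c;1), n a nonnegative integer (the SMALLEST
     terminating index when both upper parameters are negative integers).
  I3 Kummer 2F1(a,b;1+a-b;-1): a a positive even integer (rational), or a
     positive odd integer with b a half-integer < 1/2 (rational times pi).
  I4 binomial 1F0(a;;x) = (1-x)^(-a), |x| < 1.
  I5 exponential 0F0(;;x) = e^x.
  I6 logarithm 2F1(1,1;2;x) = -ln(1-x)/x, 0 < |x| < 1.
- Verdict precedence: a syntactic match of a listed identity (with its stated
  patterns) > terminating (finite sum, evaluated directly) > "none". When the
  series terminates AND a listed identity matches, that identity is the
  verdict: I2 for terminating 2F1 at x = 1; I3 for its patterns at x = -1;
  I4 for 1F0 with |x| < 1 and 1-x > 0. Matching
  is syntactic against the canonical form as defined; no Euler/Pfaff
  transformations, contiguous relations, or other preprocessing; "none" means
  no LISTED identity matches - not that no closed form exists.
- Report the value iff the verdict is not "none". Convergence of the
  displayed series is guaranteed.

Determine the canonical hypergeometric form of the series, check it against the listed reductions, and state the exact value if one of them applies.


Classification (C = -1): 1F0 with upper {11/3}, lower {-}, argument x = -1/6. Verdict at x = -1/6: the I4 binomial reduction matches (the 1F0 binomial series: exponent -11/3, x = -1/6). Its exact value is (-1) * (7/6)^(-11/3).

Structural cue: t_0 being -1, roots of the ratio polynomials (prefactor -1) are the negated parameters.
Consecutive-term ratio: r(k) = (-1/6) * (k+11/3) / [(k+1)] - rational; roots negated = parameters, x = (-1/6), C = -1.


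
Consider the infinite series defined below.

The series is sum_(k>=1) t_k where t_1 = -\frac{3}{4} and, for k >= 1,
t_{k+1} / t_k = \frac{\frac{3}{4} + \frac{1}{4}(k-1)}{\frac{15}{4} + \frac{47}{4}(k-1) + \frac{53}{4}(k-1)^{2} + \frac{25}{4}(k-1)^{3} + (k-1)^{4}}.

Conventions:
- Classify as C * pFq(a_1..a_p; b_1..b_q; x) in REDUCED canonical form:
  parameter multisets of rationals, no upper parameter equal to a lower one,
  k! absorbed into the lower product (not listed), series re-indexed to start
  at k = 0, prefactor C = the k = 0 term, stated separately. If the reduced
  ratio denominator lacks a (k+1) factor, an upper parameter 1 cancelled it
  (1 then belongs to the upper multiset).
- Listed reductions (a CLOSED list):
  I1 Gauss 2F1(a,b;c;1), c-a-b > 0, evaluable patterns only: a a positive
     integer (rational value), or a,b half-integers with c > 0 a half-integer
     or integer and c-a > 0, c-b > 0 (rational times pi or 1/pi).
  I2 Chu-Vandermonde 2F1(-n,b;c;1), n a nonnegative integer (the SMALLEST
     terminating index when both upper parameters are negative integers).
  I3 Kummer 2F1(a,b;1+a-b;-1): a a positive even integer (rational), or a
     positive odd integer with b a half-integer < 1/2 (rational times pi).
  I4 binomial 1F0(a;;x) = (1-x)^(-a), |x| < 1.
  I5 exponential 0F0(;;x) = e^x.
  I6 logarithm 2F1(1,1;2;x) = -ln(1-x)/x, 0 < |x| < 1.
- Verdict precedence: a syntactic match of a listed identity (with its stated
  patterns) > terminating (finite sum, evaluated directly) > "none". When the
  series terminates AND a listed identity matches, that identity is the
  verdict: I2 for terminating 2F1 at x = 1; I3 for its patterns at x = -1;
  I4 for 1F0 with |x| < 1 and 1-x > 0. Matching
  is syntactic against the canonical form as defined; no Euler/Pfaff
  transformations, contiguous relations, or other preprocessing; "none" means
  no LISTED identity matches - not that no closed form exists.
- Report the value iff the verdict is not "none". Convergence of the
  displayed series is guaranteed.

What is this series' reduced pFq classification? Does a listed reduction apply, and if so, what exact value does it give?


Prefactor -\frac{3}{4}, argument \frac{1}{4}: 0F2 with upper {-} over lower {1, \frac{5}{4}}. Verdict: none here - no I1-I6 shape fits x = \frac{1}{4} with lower {1, \frac{5}{4}}.

First insight: from the first term -\frac{3}{4}: the parameter 3 appears in both the upper and lower lists and cancels.
Consecutive-term ratio: r(k) = \frac{1}{4} * 1 / [(k+1) (k+\frac{5}{4}) (k+1)] - rational in k, leading ratio \frac{1}{4}; with t_0 = -\frac{3}{4}, classification follows.


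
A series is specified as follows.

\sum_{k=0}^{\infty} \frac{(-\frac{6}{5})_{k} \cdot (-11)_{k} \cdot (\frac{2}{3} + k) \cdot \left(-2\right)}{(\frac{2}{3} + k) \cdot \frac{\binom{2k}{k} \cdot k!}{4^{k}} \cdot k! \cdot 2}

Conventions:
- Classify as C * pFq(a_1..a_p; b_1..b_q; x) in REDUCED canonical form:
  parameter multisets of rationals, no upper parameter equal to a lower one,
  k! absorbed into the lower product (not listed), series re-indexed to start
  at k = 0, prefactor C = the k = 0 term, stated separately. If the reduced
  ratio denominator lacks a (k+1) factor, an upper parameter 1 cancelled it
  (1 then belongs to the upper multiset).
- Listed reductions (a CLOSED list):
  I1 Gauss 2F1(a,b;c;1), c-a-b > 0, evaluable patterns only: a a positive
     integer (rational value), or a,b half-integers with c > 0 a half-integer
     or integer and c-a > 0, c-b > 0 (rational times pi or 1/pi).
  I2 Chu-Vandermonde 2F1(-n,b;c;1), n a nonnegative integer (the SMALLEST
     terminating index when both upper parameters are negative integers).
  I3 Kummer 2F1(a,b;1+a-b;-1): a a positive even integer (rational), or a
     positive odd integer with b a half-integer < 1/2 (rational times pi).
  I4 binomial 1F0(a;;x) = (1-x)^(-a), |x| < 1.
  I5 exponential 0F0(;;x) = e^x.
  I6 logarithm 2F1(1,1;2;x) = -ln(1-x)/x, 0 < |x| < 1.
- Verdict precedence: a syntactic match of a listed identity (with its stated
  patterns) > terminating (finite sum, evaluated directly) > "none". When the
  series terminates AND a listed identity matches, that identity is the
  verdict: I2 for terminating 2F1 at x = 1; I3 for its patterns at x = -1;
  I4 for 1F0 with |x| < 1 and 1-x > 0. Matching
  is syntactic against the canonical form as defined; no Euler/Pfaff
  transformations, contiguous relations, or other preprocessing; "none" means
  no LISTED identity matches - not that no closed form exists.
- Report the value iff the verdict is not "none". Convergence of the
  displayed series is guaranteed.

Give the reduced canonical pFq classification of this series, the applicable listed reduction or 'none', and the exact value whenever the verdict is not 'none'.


Classification (C = -1): 2F1 with upper {-11, -\frac{6}{5}}, lower {\frac{1}{2}}, argument x = 1. Verdict: Chu-Vandermonde (I2) applies (terminating 2F1 at x = 1 with n = 11, b = -6/5, c = \frac{1}{2}). Exact value: -\frac{315624279447}{8544921875}.

First insight: x = 1 and the constant factors (prefactor -1) combine into one prefactor.
Ratio: r(k) = 1 * (k-11) (k-\frac{6}{5}) / [(k+\frac{1}{2}) (k+1)] ; factor over Q: parameters, x = 1, and C = -1.


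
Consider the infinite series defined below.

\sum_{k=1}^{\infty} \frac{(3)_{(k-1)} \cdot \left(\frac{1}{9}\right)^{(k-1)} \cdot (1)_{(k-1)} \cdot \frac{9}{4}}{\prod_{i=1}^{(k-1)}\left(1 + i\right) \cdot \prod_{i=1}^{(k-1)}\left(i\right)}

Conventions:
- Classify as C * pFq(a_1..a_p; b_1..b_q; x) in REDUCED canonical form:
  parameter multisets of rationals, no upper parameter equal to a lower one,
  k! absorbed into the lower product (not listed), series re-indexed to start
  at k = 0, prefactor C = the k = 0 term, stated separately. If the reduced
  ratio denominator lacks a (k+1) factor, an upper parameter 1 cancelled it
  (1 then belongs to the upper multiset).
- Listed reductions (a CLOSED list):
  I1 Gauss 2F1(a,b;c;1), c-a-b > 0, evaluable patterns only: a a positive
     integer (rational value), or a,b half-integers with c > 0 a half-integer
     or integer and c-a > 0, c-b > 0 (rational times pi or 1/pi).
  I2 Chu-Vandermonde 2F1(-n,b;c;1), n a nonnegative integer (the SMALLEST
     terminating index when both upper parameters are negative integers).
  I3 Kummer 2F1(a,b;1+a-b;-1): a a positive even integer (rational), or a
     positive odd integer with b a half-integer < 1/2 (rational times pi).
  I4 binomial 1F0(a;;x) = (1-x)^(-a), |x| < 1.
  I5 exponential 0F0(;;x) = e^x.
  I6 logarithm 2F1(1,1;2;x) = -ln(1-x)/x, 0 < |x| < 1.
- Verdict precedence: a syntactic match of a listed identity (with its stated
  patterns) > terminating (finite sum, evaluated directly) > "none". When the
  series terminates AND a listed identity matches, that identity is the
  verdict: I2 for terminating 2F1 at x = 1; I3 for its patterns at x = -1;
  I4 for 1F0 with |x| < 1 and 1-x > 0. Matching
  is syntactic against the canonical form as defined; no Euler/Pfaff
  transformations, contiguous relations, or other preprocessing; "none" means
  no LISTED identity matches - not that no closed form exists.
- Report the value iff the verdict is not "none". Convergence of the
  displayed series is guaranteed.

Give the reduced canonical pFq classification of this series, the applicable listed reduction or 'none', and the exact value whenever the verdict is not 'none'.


Structural cue: t_0 = \frac{9}{4} here, and the product of the first k integers (C = 9/4, x = 1/9) is k!.
Ratio: r(k) = \frac{1}{9} * (k+1) (k+3) / [(k+2) (k+1)] - rational in k. x = \frac{1}{9}; t_0 = \frac{9}{4}; negate the roots.

The series (x = \frac{1}{9}) is 2F1: upper {1, 3}, lower {2}, prefactor \frac{9}{4}. Verdict: none. A 2F1 with upper {1, 3} fits none of I1-I6 at x = \frac{1}{9}; the sum runs forever.
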